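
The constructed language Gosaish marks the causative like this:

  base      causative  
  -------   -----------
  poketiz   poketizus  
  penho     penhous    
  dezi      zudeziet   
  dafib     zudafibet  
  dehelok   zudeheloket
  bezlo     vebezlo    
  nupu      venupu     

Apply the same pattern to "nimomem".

venimomem

penho and bezlo both end in -o yet inflect differently (penhous, vebezlo), so the final letter is not what conditions the rule; the first letter is.
"nimomem" begins with n-. The one such stem in the data (nupu → venupu) adds the prefix ve-, so the same rule applies.
The other patterns: stems beginning with p- add -us; stems beginning with d- add zu- … -et around the stem.
So nimomem → venimomem.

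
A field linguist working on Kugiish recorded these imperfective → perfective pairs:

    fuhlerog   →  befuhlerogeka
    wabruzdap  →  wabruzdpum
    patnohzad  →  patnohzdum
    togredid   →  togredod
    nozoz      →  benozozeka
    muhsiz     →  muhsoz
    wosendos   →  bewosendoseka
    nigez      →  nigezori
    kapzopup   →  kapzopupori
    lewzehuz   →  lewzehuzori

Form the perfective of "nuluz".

patnohzad and togredid both end in -d yet inflect differently (patnohzdum, togredod), so the final letter is not what conditions the rule; the last vowel is.
"nuluz" has last vowel 'u'. The stems whose last vowel is 'u' (kapzopup → kapzopupori, lewzehuz → lewzehuzori) add -ori.
So nuluz → nuluzori.

nuluzori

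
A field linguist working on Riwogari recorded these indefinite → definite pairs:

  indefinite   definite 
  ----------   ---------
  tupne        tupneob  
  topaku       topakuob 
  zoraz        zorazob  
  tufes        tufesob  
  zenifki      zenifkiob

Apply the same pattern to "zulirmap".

Every pair shown (tupne → tupneob, topaku → topakuob, zoraz → zorazob, …) follows the same rule: add -ob.
So zulirmap → zulirmapob.

zulirmapob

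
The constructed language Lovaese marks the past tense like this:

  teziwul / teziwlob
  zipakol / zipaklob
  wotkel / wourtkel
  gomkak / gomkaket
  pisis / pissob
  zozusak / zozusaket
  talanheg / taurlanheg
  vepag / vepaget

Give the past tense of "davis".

talanheg and vepag both end in -g yet inflect differently (taurlanheg, vepaget), so the final letter is not what conditions the rule; the last vowel is.
"davis" has last vowel 'i'. The one such stem in the data (pisis → pissob) deletes the last vowel and adds -ob (as do teziwul, zipakol), so the same rule applies.
The other patterns: stems whose last vowel is 'e' insert -ur- after the first vowel; stems whose last vowel is 'a' add -et.
So davis → davsob.

davsob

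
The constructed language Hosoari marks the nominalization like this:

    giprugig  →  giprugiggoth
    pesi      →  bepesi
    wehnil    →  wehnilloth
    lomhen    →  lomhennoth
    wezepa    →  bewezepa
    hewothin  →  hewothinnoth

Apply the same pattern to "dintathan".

dintathannoth

pesi and hewothin both have last vowel 'i' yet inflect differently (bepesi, hewothinnoth), so the last vowel is not what conditions the rule; whether the stem ends in a vowel or a consonant is.
"dintathan" ends in a consonant. The stems ending in a consonant (lomhen → lomhennoth, hewothin → hewothinnoth, wehnil → wehnilloth) double the final consonant and add -oth.
The other pattern: stems ending in a vowel add the prefix be-.
So dintathan → dintathannoth.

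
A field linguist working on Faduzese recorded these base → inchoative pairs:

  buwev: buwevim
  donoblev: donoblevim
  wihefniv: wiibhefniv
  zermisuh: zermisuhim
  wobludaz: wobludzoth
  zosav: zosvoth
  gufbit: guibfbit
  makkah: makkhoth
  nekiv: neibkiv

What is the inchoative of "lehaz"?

lehzoth

"lehaz" has last vowel 'a'. The stems whose last vowel is 'a' (wobludaz → wobludzoth, zosav → zosvoth, makkah → makkhoth) delete the last vowel and add -oth.
So lehaz → lehzoth.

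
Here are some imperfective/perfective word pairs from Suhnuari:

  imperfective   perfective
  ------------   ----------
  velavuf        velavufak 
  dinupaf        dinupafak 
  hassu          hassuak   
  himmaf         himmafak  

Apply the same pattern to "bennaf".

Every pair shown (velavuf → velavufak, dinupaf → dinupafak, hassu → hassuak, …) follows the same rule: add -ak.
So bennaf → bennafak.

bennafak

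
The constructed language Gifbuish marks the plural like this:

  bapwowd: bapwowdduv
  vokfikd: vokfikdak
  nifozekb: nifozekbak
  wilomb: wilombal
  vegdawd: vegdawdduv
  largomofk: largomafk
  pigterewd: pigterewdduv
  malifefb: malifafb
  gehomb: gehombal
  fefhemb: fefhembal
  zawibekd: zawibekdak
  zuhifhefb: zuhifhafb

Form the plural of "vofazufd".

malifefb and fefhemb both end in -b yet inflect differently (malifafb, fefhembal), so the final letter is not what conditions the rule; the second-to-last letter is.
"vofazufd" has second-to-last letter 'f'. The stems whose second-to-last letter is 'f' (malifefb → malifafb, largomofk → largomafk, zuhifhefb → zuhifhafb) change the last vowel to 'a'.
So vofazufd → vofazafd.

vofazafd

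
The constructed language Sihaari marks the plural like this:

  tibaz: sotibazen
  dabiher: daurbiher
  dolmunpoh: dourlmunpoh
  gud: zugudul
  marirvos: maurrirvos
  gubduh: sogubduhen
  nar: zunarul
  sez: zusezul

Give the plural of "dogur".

sez and tibaz both end in -z yet inflect differently (zusezul, sotibazen), so the final letter is not what conditions the rule; the number of vowels is.
"dogur" has 2 vowels. The stems with 2 vowels (tibaz → sotibazen, gubduh → sogubduhen) add so- … -en around the stem.
The other patterns: stems with 1 vowel add zu- … -ul around the stem; stems with 3 vowels insert -ur- after the first vowel.
So dogur → sodoguren.

sodoguren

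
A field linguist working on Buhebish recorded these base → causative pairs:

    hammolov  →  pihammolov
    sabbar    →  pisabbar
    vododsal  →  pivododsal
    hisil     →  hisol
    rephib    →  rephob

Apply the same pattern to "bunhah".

vododsal and hisil both end in -l yet inflect differently (pivododsal, hisol), so the final letter is not what conditions the rule; the last vowel is.
"bunhah" has last vowel 'a'. The stems whose last vowel is 'a' (sabbar → pisabbar, vododsal → pivododsal) add the prefix pi-.
So bunhah → pibunhah.

pibunhah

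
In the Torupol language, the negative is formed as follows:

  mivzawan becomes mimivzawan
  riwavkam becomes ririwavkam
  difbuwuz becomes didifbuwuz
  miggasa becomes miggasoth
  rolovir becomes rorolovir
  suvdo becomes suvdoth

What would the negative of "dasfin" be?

riwavkam and miggasa both have last vowel 'a' yet inflect differently (ririwavkam, miggasoth), so the last vowel is not what conditions the rule; whether the stem ends in a vowel or a consonant is.
"dasfin" ends in a consonant. The stems ending in a consonant (riwavkam → ririwavkam, mivzawan → mimivzawan, difbuwuz → didifbuwuz) repeat the first consonant+vowel as a prefix.
The other pattern: stems ending in a vowel drop the final letter and add -oth.
So dasfin → dadasfin.

dadasfin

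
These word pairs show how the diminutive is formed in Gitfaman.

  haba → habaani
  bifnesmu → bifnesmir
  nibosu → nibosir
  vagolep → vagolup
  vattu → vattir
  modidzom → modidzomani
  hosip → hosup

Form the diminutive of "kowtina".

kowtinaani

vagolep and vattu both begin with v- yet inflect differently (vagolup, vattir), so the first letter is not what conditions the rule; the final letter is.
"kowtina" ends in -a. The one such stem in the data (haba → habaani) adds -ani, so the same rule applies.
The other patterns: stems ending in -p change the last vowel to 'u'; stems ending in -u drop the final letter and add -ir.
So kowtina → kowtinaani.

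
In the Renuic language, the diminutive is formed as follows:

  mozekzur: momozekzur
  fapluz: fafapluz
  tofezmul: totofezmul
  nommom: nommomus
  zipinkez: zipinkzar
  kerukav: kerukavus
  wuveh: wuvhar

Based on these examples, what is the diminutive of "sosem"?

fapluz and zipinkez both end in -z yet inflect differently (fafapluz, zipinkzar), so the final letter is not what conditions the rule; the last vowel is.
"sosem" has last vowel 'e'. The stems whose last vowel is 'e' (wuveh → wuvhar, zipinkez → zipinkzar) delete the last vowel and add -ar.
So sosem → sosmar.

sosmar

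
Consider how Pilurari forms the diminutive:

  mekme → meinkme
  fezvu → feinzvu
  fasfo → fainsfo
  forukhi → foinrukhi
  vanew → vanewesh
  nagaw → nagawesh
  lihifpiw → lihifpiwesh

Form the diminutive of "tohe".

mekme and vanew both have last vowel 'e' yet inflect differently (meinkme, vanewesh), so the last vowel is not what conditions the rule; whether the stem ends in a vowel or a consonant is.
"tohe" ends in a vowel. The stems ending in a vowel (mekme → meinkme, fezvu → feinzvu, fasfo → fainsfo) insert -in- after the first vowel.
The other pattern: stems ending in a consonant add -esh.
So tohe → toinhe.

toinhe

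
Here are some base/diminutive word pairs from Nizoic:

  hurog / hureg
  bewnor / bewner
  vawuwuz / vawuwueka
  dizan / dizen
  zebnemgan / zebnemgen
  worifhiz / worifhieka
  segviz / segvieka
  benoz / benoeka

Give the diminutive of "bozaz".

benoz and bewnor both have last vowel 'o' yet inflect differently (benoeka, bewner), so the last vowel is not what conditions the rule; the final letter is.
"bozaz" ends in -z. The stems ending in -z (vawuwuz → vawuwueka, segviz → segvieka, worifhiz → worifhieka) drop the final letter and add -eka.
So bozaz → bozaeka.

bozaeka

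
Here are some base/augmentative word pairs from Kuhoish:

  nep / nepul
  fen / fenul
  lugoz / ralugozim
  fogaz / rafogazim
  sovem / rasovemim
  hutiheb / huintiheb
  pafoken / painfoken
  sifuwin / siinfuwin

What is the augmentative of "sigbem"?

rasigbemim

fen and pafoken both end in -n yet inflect differently (fenul, painfoken), so the final letter is not what conditions the rule; the number of vowels is.
"sigbem" has 2 vowels. The stems with 2 vowels (lugoz → ralugozim, fogaz → rafogazim, sovem → rasovemim) add ra- … -im around the stem.
The other patterns: stems with 1 vowel add -ul; stems with 3 vowels insert -in- after the first vowel.
So sigbem → rasigbemim.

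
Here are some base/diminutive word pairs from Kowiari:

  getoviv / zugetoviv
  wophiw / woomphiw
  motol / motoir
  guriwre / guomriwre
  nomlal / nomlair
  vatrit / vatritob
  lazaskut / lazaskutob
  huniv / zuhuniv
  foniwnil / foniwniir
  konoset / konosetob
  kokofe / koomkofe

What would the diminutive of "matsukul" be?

vatrit and getoviv both have last vowel 'i' yet inflect differently (vatritob, zugetoviv), so the last vowel is not what conditions the rule; the final letter is.
"matsukul" ends in -l. The stems ending in -l (motol → motoir, foniwnil → foniwniir, nomlal → nomlair) drop the final letter and add -ir.
So matsukul → matsukuir.

matsukuir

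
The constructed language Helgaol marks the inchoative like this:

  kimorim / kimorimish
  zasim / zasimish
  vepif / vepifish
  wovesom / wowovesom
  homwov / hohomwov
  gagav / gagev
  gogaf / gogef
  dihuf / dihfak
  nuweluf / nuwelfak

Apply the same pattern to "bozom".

bobozom

kimorim and wovesom both end in -m yet inflect differently (kimorimish, wowovesom), so the final letter is not what conditions the rule; the last vowel is.
"bozom" has last vowel 'o'. The stems whose last vowel is 'o' (wovesom → wowovesom, homwov → hohomwov) repeat the first consonant+vowel as a prefix.
The other patterns: stems whose last vowel is 'i' add -ish; stems whose last vowel is 'a' change the last vowel to 'e'; stems whose last vowel is 'u' delete the last vowel and add -ak.
So bozom → bobozom.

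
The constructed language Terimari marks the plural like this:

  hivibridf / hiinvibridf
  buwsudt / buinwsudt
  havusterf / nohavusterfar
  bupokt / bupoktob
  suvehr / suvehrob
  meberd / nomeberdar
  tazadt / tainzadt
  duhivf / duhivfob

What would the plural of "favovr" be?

havusterf and hivibridf both end in -f yet inflect differently (nohavusterfar, hiinvibridf), so the final letter is not what conditions the rule; the second-to-last letter is.
"favovr" has second-to-last letter 'v'. The one such stem in the data (duhivf → duhivfob) adds -ob, so the same rule applies.
The other patterns: stems whose second-to-last letter is 'r' add no- … -ar around the stem; stems whose second-to-last letter is 'd' insert -in- after the first vowel.
So favovr → favovrob.

favovrob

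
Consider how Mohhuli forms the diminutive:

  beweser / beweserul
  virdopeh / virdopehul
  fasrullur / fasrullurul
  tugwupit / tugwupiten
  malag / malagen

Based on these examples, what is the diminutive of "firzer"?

beweser and tugwupit both have 3 vowels yet inflect differently (beweserul, tugwupiten), so the number of vowels is not what conditions the rule; the final letter is.
"firzer" ends in -r. The stems ending in -r (beweser → beweserul, fasrullur → fasrullurul) add -ul.
So firzer → firzerul.

firzerul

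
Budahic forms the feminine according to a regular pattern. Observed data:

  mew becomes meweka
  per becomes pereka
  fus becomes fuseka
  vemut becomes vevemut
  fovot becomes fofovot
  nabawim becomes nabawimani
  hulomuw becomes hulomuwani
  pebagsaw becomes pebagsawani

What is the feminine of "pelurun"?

"pelurun" has 3 vowels. The stems with 3 vowels (nabawim → nabawimani, hulomuw → hulomuwani, pebagsaw → pebagsawani) add -ani.
The other patterns: stems with 1 vowel add -eka; stems with 2 vowels repeat the first consonant+vowel as a prefix.
So pelurun → pelurunani.

pelurunani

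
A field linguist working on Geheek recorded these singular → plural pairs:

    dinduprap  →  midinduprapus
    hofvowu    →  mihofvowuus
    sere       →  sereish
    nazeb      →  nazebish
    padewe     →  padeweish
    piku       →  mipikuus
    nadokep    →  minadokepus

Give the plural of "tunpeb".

tunpebish

sere and nadokep both have last vowel 'e' yet inflect differently (sereish, minadokepus), so the last vowel is not what conditions the rule; the final letter is.
"tunpeb" ends in -b. The one such stem in the data (nazeb → nazebish) adds -ish, so the same rule applies.
The other pattern: stems ending in -p or -u add mi- … -us around the stem.
So tunpeb → tunpebish.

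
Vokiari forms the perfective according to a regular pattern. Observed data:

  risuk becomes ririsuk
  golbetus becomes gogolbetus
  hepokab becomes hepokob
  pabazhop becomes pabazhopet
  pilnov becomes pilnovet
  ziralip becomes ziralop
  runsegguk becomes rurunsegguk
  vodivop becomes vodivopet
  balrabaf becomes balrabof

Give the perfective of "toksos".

ziralip and vodivop both end in -p yet inflect differently (ziralop, vodivopet), so the final letter is not what conditions the rule; the last vowel is.
"toksos" has last vowel 'o'. The stems whose last vowel is 'o' (pilnov → pilnovet, vodivop → vodivopet, pabazhop → pabazhopet) add -et.
So toksos → toksoset.

toksoset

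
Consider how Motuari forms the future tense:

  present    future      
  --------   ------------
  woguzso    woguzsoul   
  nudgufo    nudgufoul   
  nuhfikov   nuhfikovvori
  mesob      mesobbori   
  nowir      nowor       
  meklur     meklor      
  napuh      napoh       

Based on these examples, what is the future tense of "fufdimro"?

fufdimroul

woguzso and nuhfikov both have last vowel 'o' yet inflect differently (woguzsoul, nuhfikovvori), so the last vowel is not what conditions the rule; the final letter is.
"fufdimro" ends in -o. The stems ending in -o (woguzso → woguzsoul, nudgufo → nudgufoul) add -ul.
So fufdimro → fufdimroul.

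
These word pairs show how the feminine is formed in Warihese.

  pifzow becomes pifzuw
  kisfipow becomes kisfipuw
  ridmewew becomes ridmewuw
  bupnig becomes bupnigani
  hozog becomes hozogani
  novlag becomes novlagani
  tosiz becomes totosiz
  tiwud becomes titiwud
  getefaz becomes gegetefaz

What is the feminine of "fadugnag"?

pifzow and hozog both have last vowel 'o' yet inflect differently (pifzuw, hozogani), so the last vowel is not what conditions the rule; the final letter is.
"fadugnag" ends in -g. The stems ending in -g (bupnig → bupnigani, hozog → hozogani, novlag → novlagani) add -ani.
The other patterns: stems ending in -w change the last vowel to 'u'; stems ending in -d or -z repeat the first consonant+vowel as a prefix.
So fadugnag → fadugnagani.

fadugnagani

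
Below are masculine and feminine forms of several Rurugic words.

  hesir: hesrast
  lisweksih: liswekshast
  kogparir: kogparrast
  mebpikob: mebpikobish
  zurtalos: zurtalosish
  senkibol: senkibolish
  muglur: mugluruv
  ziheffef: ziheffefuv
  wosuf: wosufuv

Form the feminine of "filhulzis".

hesir and muglur both end in -r yet inflect differently (hesrast, mugluruv), so the final letter is not what conditions the rule; the last vowel is.
"filhulzis" has last vowel 'i'. The stems whose last vowel is 'i' (hesir → hesrast, lisweksih → liswekshast, kogparir → kogparrast) delete the last vowel and add -ast.
The other patterns: stems whose last vowel is 'o' add -ish; stems whose last vowel is 'e' or 'u' add -uv.
So filhulzis → filhulzsast.

filhulzsast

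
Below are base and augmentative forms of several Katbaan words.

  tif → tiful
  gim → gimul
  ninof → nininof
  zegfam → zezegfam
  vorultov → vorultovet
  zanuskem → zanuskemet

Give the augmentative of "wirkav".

wiwirkav

tif and ninof both end in -f yet inflect differently (tiful, nininof), so the final letter is not what conditions the rule; the number of vowels is.
"wirkav" has 2 vowels. The stems with 2 vowels (ninof → nininof, zegfam → zezegfam) repeat the first consonant+vowel as a prefix.
So wirkav → wiwirkav.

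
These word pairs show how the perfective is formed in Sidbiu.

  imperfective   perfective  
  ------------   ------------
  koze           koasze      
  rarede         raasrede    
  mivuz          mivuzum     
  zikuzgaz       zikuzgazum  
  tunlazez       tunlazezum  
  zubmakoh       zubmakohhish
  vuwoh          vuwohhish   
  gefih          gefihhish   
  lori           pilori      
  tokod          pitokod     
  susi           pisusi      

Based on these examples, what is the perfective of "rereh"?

rerehhish

"rereh" ends in -h. The stems ending in -h (zubmakoh → zubmakohhish, vuwoh → vuwohhish, gefih → gefihhish) double the final consonant and add -ish.
So rereh → rerehhish.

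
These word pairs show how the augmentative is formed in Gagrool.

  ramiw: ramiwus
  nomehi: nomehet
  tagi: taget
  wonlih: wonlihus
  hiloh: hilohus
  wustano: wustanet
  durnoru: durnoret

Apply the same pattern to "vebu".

tagi and ramiw both have last vowel 'i' yet inflect differently (taget, ramiwus), so the last vowel is not what conditions the rule; whether the stem ends in a vowel or a consonant is.
"vebu" ends in a vowel. The stems ending in a vowel (tagi → taget, nomehi → nomehet, wustano → wustanet) drop the final letter and add -et.
The other pattern: stems ending in a consonant add -us.
So vebu → vebet.

vebet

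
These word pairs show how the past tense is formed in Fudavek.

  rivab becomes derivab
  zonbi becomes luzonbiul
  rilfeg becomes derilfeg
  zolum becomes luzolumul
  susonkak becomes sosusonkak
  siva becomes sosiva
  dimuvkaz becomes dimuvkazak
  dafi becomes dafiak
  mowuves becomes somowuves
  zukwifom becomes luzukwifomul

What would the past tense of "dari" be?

dafi and zonbi both end in -i yet inflect differently (dafiak, luzonbiul), so the final letter is not what conditions the rule; the first letter is.
"dari" begins with d-. The stems beginning with d- (dafi → dafiak, dimuvkaz → dimuvkazak) add -ak.
The other patterns: stems beginning with m- or s- add the prefix so-; stems beginning with r- add the prefix de-; stems beginning with z- add lu- … -ul around the stem.
So dari → dariak.

dariak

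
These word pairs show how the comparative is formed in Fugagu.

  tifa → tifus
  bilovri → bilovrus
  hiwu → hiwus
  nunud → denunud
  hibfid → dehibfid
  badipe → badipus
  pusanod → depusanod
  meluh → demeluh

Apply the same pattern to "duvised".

hibfid and bilovri both have last vowel 'i' yet inflect differently (dehibfid, bilovrus), so the last vowel is not what conditions the rule; whether the stem ends in a vowel or a consonant is.
"duvised" ends in a consonant. The stems ending in a consonant (hibfid → dehibfid, nunud → denunud, meluh → demeluh) add the prefix de-.
The other pattern: stems ending in a vowel drop the final letter and add -us.
So duvised → deduvised.

deduvised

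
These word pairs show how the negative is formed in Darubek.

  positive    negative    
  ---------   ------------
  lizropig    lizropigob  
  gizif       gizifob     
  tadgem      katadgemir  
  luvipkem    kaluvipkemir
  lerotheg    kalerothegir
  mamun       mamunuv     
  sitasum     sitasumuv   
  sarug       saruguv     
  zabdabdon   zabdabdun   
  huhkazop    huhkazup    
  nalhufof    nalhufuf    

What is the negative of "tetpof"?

tetpuf

lizropig and lerotheg both end in -g yet inflect differently (lizropigob, kalerothegir), so the final letter is not what conditions the rule; the last vowel is.
"tetpof" has last vowel 'o'. The stems whose last vowel is 'o' (zabdabdon → zabdabdun, huhkazop → huhkazup, nalhufof → nalhufuf) change the last vowel to 'u'.
The other patterns: stems whose last vowel is 'i' add -ob; stems whose last vowel is 'e' add ka- … -ir around the stem; stems whose last vowel is 'u' add -uv.
So tetpof → tetpuf.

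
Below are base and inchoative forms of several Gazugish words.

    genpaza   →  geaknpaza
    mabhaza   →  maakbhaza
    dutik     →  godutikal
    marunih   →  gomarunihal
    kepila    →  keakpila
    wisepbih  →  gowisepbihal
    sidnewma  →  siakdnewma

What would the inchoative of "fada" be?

mabhaza and marunih both begin with m- yet inflect differently (maakbhaza, gomarunihal), so the first letter is not what conditions the rule; the final letter is.
"fada" ends in -a. The stems ending in -a (kepila → keakpila, sidnewma → siakdnewma, mabhaza → maakbhaza) insert -ak- after the first vowel.
So fada → faakda.

faakda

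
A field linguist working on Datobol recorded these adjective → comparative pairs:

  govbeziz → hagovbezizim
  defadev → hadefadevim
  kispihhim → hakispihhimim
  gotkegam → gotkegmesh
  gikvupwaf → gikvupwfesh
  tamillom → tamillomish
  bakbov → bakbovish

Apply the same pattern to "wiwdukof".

kispihhim and gotkegam both end in -m yet inflect differently (hakispihhimim, gotkegmesh), so the final letter is not what conditions the rule; the last vowel is.
"wiwdukof" has last vowel 'o'. The stems whose last vowel is 'o' (tamillom → tamillomish, bakbov → bakbovish) add -ish.
The other patterns: stems whose last vowel is 'e' or 'i' add ha- … -im around the stem; stems whose last vowel is 'a' delete the last vowel and add -esh.
So wiwdukof → wiwdukofish.

wiwdukofish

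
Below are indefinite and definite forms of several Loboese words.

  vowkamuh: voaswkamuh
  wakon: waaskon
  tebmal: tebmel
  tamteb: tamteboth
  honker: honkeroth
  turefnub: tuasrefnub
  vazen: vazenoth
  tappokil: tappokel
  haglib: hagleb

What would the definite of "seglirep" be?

seglirepoth

"seglirep" has last vowel 'e'. The stems whose last vowel is 'e' (tamteb → tamteboth, honker → honkeroth, vazen → vazenoth) add -oth.
The other patterns: stems whose last vowel is 'a' or 'i' change the last vowel to 'e'; stems whose last vowel is 'o' or 'u' insert -as- after the first vowel.
So seglirep → seglirepoth.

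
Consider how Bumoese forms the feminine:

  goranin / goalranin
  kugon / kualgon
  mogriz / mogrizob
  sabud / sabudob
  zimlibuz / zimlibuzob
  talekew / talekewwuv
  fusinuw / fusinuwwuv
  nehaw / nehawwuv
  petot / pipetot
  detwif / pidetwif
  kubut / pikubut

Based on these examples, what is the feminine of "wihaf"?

"wihaf" ends in -f. The one such stem in the data (detwif → pidetwif) adds the prefix pi-, so the same rule applies.
So wihaf → piwihaf.

piwihaf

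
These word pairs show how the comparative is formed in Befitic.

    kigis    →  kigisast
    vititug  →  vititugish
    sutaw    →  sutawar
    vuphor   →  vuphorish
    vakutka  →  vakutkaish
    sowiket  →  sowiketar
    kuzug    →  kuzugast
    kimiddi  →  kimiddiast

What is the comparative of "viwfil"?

viwfilish

"viwfil" begins with v-. The stems beginning with v- (vititug → vititugish, vakutka → vakutkaish, vuphor → vuphorish) add -ish.
The other patterns: stems beginning with k- add -ast; stems beginning with s- add -ar.
So viwfil → viwfilish.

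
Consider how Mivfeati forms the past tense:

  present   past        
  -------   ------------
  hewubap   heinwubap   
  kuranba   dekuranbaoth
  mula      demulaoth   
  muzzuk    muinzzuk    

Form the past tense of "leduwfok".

leinduwfok

"leduwfok" ends in a consonant. The stems ending in a consonant (hewubap → heinwubap, muzzuk → muinzzuk) insert -in- after the first vowel.
The other pattern: stems ending in a vowel add de- … -oth around the stem.
So leduwfok → leinduwfok.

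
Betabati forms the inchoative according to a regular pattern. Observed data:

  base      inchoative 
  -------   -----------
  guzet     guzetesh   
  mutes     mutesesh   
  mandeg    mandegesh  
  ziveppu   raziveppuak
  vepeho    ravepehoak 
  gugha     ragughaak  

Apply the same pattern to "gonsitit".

guzet and gugha both begin with g- yet inflect differently (guzetesh, ragughaak), so the first letter is not what conditions the rule; whether the stem ends in a vowel or a consonant is.
"gonsitit" ends in a consonant. The stems ending in a consonant (guzet → guzetesh, mutes → mutesesh, mandeg → mandegesh) add -esh.
So gonsitit → gonsititesh.

gonsititesh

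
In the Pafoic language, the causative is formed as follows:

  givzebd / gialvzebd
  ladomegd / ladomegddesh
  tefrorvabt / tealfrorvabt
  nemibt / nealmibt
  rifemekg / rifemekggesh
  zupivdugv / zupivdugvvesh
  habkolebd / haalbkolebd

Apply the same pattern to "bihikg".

habkolebd and ladomegd both end in -d yet inflect differently (haalbkolebd, ladomegddesh), so the final letter is not what conditions the rule; the second-to-last letter is.
"bihikg" has second-to-last letter 'k'. The one such stem in the data (rifemekg → rifemekggesh) doubles the final consonant and adds -esh (as do ladomegd, zupivdugv), so the same rule applies.
So bihikg → bihikggesh.

bihikggesh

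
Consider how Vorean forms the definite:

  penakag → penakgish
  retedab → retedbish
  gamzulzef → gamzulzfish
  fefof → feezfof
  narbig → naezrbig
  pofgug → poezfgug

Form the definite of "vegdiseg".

gamzulzef and fefof both end in -f yet inflect differently (gamzulzfish, feezfof), so the final letter is not what conditions the rule; the number of vowels is.
"vegdiseg" has 3 vowels. The stems with 3 vowels (penakag → penakgish, retedab → retedbish, gamzulzef → gamzulzfish) delete the last vowel and add -ish.
The other pattern: stems with 2 vowels insert -ez- after the first vowel.
So vegdiseg → vegdisgish.

vegdisgish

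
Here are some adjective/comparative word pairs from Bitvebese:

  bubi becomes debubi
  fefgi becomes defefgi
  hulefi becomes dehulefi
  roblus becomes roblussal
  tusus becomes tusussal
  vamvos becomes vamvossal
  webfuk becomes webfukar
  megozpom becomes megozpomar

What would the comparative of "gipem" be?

gipemar

roblus and webfuk both have last vowel 'u' yet inflect differently (roblussal, webfukar), so the last vowel is not what conditions the rule; the final letter is.
"gipem" ends in -m. The one such stem in the data (megozpom → megozpomar) adds -ar, so the same rule applies.
So gipem → gipemar.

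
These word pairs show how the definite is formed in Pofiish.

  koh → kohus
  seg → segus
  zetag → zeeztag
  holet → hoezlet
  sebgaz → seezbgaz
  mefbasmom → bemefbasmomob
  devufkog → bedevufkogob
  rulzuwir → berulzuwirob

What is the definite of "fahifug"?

seg and zetag both end in -g yet inflect differently (segus, zeeztag), so the final letter is not what conditions the rule; the number of vowels is.
"fahifug" has 3 vowels. The stems with 3 vowels (mefbasmom → bemefbasmomob, devufkog → bedevufkogob, rulzuwir → berulzuwirob) add be- … -ob around the stem.
The other patterns: stems with 1 vowel add -us; stems with 2 vowels insert -ez- after the first vowel.
So fahifug → befahifugob.

befahifugob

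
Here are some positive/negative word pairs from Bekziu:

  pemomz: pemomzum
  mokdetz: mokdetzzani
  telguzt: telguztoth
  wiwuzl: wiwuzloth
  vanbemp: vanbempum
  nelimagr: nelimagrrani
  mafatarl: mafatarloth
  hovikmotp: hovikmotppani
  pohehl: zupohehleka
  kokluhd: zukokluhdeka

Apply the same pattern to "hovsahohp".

"hovsahohp" has second-to-last letter 'h'. The stems whose second-to-last letter is 'h' (pohehl → zupohehleka, kokluhd → zukokluhdeka) add zu- … -eka around the stem.
The other patterns: stems whose second-to-last letter is 'm' add -um; stems whose second-to-last letter is 'r' or 'z' add -oth; stems whose second-to-last letter is 'g' or 't' double the final consonant and add -ani.
So hovsahohp → zuhovsahohpeka.

zuhovsahohpeka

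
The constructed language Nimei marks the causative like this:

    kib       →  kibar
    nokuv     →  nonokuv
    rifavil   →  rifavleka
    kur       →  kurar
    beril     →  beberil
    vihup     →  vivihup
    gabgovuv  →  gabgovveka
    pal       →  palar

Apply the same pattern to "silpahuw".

silpahweka

pal and beril both end in -l yet inflect differently (palar, beberil), so the final letter is not what conditions the rule; the number of vowels is.
"silpahuw" has 3 vowels. The stems with 3 vowels (gabgovuv → gabgovveka, rifavil → rifavleka) delete the last vowel and add -eka.
The other patterns: stems with 1 vowel add -ar; stems with 2 vowels repeat the first consonant+vowel as a prefix.
So silpahuw → silpahweka.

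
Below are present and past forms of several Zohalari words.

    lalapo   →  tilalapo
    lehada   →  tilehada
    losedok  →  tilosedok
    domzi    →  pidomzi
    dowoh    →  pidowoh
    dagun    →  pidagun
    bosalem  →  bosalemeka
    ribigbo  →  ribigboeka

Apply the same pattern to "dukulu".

lalapo and ribigbo both end in -o yet inflect differently (tilalapo, ribigboeka), so the final letter is not what conditions the rule; the first letter is.
"dukulu" begins with d-. The stems beginning with d- (domzi → pidomzi, dowoh → pidowoh, dagun → pidagun) add the prefix pi-.
The other patterns: stems beginning with l- add the prefix ti-; stems beginning with b- or r- add -eka.
So dukulu → pidukulu.

pidukulu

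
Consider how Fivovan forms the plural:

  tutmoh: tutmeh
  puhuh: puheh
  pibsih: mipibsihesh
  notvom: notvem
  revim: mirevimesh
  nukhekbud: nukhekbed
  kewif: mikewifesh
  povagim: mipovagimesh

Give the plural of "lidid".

milididesh

pibsih and tutmoh both end in -h yet inflect differently (mipibsihesh, tutmeh), so the final letter is not what conditions the rule; the last vowel is.
"lidid" has last vowel 'i'. The stems whose last vowel is 'i' (revim → mirevimesh, kewif → mikewifesh, pibsih → mipibsihesh) add mi- … -esh around the stem.
So lidid → milididesh.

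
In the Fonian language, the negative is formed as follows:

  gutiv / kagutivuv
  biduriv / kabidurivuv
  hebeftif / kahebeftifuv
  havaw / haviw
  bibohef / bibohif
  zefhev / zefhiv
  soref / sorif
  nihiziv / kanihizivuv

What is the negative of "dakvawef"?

dakvawif

hebeftif and bibohef both end in -f yet inflect differently (kahebeftifuv, bibohif), so the final letter is not what conditions the rule; the last vowel is.
"dakvawef" has last vowel 'e'. The stems whose last vowel is 'e' (bibohef → bibohif, zefhev → zefhiv, soref → sorif) change the last vowel to 'i'.
So dakvawef → dakvawif.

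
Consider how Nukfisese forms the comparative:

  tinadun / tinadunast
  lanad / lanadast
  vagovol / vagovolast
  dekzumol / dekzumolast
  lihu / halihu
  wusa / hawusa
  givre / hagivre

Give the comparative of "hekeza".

hahekeza

"hekeza" ends in a vowel. The stems ending in a vowel (lihu → halihu, wusa → hawusa, givre → hagivre) add the prefix ha-.
So hekeza → hahekeza.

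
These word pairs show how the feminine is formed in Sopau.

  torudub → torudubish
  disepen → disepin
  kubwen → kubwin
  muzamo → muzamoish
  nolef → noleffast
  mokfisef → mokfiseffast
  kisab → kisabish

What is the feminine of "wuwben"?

wuwbin

nolef and disepen both have last vowel 'e' yet inflect differently (noleffast, disepin), so the last vowel is not what conditions the rule; the final letter is.
"wuwben" ends in -n. The stems ending in -n (disepen → disepin, kubwen → kubwin) change the last vowel to 'i'.
So wuwben → wuwbin.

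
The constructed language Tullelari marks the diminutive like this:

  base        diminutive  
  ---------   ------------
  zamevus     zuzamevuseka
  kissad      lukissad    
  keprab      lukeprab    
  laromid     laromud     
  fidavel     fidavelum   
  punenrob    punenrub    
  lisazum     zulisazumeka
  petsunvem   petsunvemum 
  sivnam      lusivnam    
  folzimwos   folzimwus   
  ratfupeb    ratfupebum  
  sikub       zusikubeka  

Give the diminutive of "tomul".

ratfupeb and punenrob both end in -b yet inflect differently (ratfupebum, punenrub), so the final letter is not what conditions the rule; the last vowel is.
"tomul" has last vowel 'u'. The stems whose last vowel is 'u' (zamevus → zuzamevuseka, sikub → zusikubeka, lisazum → zulisazumeka) add zu- … -eka around the stem.
So tomul → zutomuleka.

zutomuleka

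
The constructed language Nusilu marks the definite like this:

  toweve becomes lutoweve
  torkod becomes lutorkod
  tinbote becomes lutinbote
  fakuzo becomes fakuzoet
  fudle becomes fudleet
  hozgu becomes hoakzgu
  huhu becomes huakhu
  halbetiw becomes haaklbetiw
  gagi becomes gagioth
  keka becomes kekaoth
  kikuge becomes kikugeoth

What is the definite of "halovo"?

haaklovo

toweve and fudle both end in -e yet inflect differently (lutoweve, fudleet), so the final letter is not what conditions the rule; the first letter is.
"halovo" begins with h-. The stems beginning with h- (hozgu → hoakzgu, huhu → huakhu, halbetiw → haaklbetiw) insert -ak- after the first vowel.
So halovo → haaklovo.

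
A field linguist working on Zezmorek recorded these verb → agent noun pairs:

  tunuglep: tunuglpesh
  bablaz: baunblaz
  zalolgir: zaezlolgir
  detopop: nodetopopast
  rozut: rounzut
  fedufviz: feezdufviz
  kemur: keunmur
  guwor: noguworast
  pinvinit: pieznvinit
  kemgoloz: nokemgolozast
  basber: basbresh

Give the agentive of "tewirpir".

"tewirpir" has last vowel 'i'. The stems whose last vowel is 'i' (fedufviz → feezdufviz, zalolgir → zaezlolgir, pinvinit → pieznvinit) insert -ez- after the first vowel.
So tewirpir → teezwirpir.

teezwirpir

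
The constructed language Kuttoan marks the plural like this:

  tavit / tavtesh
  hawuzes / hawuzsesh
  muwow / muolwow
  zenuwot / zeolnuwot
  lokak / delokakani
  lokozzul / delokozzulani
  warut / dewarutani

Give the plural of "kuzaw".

dekuzawani

tavit and zenuwot both end in -t yet inflect differently (tavtesh, zeolnuwot), so the final letter is not what conditions the rule; the last vowel is.
"kuzaw" has last vowel 'a'. The one such stem in the data (lokak → delokakani) adds de- … -ani around the stem, so the same rule applies.
So kuzaw → dekuzawani.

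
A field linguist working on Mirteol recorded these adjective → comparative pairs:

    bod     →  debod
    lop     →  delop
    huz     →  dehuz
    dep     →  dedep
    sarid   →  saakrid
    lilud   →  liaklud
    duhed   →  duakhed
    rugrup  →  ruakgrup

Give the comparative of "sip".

bod and sarid both end in -d yet inflect differently (debod, saakrid), so the final letter is not what conditions the rule; the number of vowels is.
"sip" has 1 vowel. The stems with 1 vowel (bod → debod, lop → delop, huz → dehuz) add the prefix de-.
The other pattern: stems with 2 vowels insert -ak- after the first vowel.
So sip → desip.

desip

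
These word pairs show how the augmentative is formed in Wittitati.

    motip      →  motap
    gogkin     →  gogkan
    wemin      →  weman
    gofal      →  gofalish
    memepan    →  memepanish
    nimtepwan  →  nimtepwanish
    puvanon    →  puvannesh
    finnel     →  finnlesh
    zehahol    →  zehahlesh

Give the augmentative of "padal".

gogkin and memepan both end in -n yet inflect differently (gogkan, memepanish), so the final letter is not what conditions the rule; the last vowel is.
"padal" has last vowel 'a'. The stems whose last vowel is 'a' (gofal → gofalish, memepan → memepanish, nimtepwan → nimtepwanish) add -ish.
So padal → padalish.

padalish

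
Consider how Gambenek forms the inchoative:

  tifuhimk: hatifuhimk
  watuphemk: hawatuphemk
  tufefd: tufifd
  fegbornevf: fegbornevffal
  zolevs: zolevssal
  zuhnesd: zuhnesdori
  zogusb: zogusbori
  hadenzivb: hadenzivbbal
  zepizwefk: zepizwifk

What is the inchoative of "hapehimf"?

hahapehimf

zogusb and hadenzivb both end in -b yet inflect differently (zogusbori, hadenzivbbal), so the final letter is not what conditions the rule; the second-to-last letter is.
"hapehimf" has second-to-last letter 'm'. The stems whose second-to-last letter is 'm' (tifuhimk → hatifuhimk, watuphemk → hawatuphemk) add the prefix ha-.
So hapehimf → hahapehimf.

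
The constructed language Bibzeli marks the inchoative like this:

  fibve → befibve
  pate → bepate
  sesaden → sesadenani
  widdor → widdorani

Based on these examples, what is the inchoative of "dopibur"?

dopiburani

fibve and sesaden both have last vowel 'e' yet inflect differently (befibve, sesadenani), so the last vowel is not what conditions the rule; whether the stem ends in a vowel or a consonant is.
"dopibur" ends in a consonant. The stems ending in a consonant (sesaden → sesadenani, widdor → widdorani) add -ani.
The other pattern: stems ending in a vowel add the prefix be-.
So dopibur → dopiburani.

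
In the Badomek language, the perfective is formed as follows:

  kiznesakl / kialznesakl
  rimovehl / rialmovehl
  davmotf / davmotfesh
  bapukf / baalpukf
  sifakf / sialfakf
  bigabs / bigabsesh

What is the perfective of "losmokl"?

"losmokl" has second-to-last letter 'k'. The stems whose second-to-last letter is 'k' (bapukf → baalpukf, sifakf → sialfakf, kiznesakl → kialznesakl) insert -al- after the first vowel.
The other pattern: stems whose second-to-last letter is 'b' or 't' add -esh.
So losmokl → loalsmokl.

loalsmokl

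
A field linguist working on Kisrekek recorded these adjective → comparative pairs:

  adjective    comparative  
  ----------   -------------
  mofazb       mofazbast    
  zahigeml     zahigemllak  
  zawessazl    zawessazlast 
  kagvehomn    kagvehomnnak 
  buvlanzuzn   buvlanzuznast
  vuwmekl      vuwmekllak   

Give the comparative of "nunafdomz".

"nunafdomz" has second-to-last letter 'm'. The stems whose second-to-last letter is 'm' (zahigeml → zahigemllak, kagvehomn → kagvehomnnak) double the final consonant and add -ak.
So nunafdomz → nunafdomzzak.

nunafdomzzak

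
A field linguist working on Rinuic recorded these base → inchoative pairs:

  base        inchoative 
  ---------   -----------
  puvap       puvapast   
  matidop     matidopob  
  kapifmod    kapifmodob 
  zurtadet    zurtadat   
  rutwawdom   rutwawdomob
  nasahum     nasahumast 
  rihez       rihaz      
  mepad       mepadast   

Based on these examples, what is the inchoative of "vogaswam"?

"vogaswam" has last vowel 'a'. The stems whose last vowel is 'a' (puvap → puvapast, mepad → mepadast) add -ast.
The other patterns: stems whose last vowel is 'o' add -ob; stems whose last vowel is 'e' change the last vowel to 'a'.
So vogaswam → vogaswamast.

vogaswamast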